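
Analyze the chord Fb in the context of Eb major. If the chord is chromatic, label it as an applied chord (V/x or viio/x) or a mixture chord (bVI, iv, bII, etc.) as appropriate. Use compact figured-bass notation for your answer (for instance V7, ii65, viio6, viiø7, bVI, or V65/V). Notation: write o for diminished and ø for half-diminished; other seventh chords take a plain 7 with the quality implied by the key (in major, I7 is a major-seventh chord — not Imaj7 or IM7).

The pitches Fb-Ab-Cb form a major triad rooted on Fb.
Fb is the lowered second degree of Eb major (diatonic 2 would be F). This is the Neapolitan chord — a major triad on the lowered second degree.

bII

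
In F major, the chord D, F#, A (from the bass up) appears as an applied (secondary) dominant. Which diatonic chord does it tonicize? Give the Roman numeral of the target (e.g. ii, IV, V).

The chord is a major triad on D.
A dominant resolves down a perfect fifth: D → G. In F major, G is scale degree 2, i.e. ii.

ii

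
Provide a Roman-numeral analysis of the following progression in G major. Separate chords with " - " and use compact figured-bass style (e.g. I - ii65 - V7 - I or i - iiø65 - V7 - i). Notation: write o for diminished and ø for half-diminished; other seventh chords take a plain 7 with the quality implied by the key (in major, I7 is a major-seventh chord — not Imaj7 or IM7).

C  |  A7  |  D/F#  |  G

C: major triad on C = scale degree 4 → IV.
A7 is the secondary dominant of V (dominant seventh chord on A): V7/V.
D/F#: root D is the dominant; major triad there is V6.
G: root G is the tonic; major triad there is I.

IV - V7/V - V6 - I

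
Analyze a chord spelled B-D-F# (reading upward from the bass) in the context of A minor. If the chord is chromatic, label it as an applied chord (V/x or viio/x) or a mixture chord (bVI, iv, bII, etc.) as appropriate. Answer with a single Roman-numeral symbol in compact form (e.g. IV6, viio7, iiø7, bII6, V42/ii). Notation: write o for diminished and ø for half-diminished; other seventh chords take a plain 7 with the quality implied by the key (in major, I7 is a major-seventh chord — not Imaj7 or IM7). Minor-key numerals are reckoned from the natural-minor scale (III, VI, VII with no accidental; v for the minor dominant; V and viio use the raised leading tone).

ii

Stacked in thirds the chord is B-D-F#: a minor triad on B.
B is the second degree of A minor. This is the minor supertonic, borrowed from the parallel major (the Dorian ii).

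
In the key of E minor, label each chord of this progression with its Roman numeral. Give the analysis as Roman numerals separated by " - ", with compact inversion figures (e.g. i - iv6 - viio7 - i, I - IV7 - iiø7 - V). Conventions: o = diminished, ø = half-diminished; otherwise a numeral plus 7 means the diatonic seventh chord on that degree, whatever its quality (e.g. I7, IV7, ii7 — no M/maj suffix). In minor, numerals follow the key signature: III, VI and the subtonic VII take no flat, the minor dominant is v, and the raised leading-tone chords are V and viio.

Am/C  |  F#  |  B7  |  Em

Am/C: minor triad on A = scale degree 4 → iv6.
F# is the secondary dominant of V (major triad on F#): V/V.
B7: dominant seventh chord on B = scale degree 5 → V7.
Em: root E is the tonic; minor triad there is i.

iv6 - V/V - V7 - i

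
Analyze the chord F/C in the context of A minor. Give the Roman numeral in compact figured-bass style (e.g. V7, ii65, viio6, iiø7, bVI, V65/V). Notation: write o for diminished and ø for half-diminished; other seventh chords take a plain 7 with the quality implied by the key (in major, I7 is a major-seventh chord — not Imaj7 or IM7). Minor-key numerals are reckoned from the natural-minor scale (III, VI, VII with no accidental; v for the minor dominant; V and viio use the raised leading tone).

The pitches F-A-C form a major triad rooted on F.
F is scale degree 6 in A minor, and a major triad on that degree is written VI.
With C in the bass the chord is in second inversion, so the figured bass is 64.

VI64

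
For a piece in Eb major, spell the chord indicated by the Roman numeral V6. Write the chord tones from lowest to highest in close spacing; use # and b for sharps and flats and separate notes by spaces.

D F Bb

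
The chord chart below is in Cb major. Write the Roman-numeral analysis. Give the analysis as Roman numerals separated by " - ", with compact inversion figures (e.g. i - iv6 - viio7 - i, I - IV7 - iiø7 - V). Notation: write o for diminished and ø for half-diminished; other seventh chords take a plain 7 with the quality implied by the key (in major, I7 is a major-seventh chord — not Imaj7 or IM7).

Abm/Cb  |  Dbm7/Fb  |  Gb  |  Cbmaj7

vi6 - ii65 - V - I7

Abm/Cb: root Ab is the submediant; minor triad there is vi6.
Dbm7/Fb: minor seventh chord on Db = scale degree 2 → ii65.
Gb: major triad on Gb = scale degree 5 → V.
Cbmaj7: major seventh chord on Cb = scale degree 1 → I7.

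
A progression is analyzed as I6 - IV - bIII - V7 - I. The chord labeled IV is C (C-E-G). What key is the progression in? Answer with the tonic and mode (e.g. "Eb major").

IV is given as C-E-G — a major triad with root C.
Counting down 3 scale steps from C places the tonic on G; a major triad on degree 4 is diatonic only in major.

G major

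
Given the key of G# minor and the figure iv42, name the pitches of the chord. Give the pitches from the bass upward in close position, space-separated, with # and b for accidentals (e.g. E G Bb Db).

B C# E G#

In G# minor, the subdominant is C#, and the diatonic chord built there is a minor seventh chord.
That chord is spelled C#-E-G#-B.
With the 42 figure the chord is in third inversion; from the bass B upward in close position it reads B-C#-E-G#.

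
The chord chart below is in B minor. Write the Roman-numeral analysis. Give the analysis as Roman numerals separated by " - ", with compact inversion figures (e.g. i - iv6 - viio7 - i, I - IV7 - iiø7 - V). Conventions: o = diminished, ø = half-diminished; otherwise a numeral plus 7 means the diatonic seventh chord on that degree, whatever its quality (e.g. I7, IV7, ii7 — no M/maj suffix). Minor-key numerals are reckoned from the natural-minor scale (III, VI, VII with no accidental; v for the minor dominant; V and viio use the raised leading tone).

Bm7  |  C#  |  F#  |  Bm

Bm7: minor seventh chord on B = scale degree 1 → i7.
C#: a major triad on C#, the applied dominant of V → V/V.
F#: major triad on F# = scale degree 5 → V.
Bm has root B, degree 1 in B minor, so i.

i7 - V/V - V - i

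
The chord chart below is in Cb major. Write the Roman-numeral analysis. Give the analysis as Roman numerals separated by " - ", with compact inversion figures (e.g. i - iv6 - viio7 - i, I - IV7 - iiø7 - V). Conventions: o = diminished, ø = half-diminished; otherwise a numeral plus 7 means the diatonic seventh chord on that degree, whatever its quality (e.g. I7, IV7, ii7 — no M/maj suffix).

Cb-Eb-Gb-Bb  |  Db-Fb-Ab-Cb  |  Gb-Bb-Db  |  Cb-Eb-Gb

Cb-Eb-Gb-Bb: root Cb is the tonic; major seventh chord there is I7.
Db-Fb-Ab-Cb: root Db is the supertonic; minor seventh chord there is ii7.
Gb-Bb-Db: root Gb is the dominant; major triad there is V.
Cb-Eb-Gb: major triad on Cb = scale degree 1 → I.

I7 - ii7 - V - I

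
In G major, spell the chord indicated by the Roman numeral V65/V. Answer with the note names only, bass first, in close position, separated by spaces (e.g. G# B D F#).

V65/V is a secondary dominant — the dominant seventh of V. V in G major is D, so the applied chord's root is A, a perfect fifth above.
Building a dominant seventh chord on A gives A-C#-E-G.
With the 65 figure the chord is in first inversion; from the bass C# upward in close position it reads C#-E-G-A.

C# E G A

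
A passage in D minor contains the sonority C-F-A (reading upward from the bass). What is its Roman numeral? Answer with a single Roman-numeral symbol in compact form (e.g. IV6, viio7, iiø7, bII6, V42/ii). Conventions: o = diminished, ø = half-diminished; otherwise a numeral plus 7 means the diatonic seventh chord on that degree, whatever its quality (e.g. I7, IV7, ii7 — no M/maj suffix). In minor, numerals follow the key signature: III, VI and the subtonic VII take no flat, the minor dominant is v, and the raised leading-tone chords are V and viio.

III64

The pitches F-A-C form a major triad rooted on F.
F is scale degree 3 in D minor, and a major triad on that degree is written III.
With C in the bass the chord is in second inversion, so the figured bass is 64.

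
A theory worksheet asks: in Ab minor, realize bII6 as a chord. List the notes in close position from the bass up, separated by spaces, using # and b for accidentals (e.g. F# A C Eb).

Scale degree 2 in Ab minor is Bb; lowering it a half step gives Bbb. bII6 is the Neapolitan sixth — a major triad on the lowered second degree, here in its customary first inversion.
So the chord is Bbb-Db-Fb.
The figured bass 6 indicates first inversion, placing the third (Db) in the bass: Db-Fb-Bbb.

Db Fb Bbb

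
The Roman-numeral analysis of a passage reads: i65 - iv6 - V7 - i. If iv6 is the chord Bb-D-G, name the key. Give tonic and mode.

D minor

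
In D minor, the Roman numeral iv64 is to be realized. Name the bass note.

D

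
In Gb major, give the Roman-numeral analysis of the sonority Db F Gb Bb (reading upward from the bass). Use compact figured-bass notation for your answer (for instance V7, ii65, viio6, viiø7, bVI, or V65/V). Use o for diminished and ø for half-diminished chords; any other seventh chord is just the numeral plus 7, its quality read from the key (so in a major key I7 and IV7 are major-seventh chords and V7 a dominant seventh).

The pitches Gb-Bb-Db-F form a major seventh chord rooted on Gb.
Gb is scale degree 1 in Gb major, and a major seventh chord on that degree is written I7.
With Db in the bass the chord is in second inversion, so the figured bass is 43.

I43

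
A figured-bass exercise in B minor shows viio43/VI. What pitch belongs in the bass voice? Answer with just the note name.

The applied chord viio43/VI is rooted on F#: F#-A-C-Eb.
The figure 43 means second inversion — the fifth is in the bass.

C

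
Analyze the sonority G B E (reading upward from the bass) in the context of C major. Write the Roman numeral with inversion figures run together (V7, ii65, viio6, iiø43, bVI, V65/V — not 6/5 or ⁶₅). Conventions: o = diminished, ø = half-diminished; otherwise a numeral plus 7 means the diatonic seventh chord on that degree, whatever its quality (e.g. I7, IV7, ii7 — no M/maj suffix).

Stacked in thirds the chord is E-G-B: a minor triad on E.
E is scale degree 3 in C major, and a minor triad on that degree is written iii.
With G in the bass the chord is in first inversion, so the figured bass is 6.

iii6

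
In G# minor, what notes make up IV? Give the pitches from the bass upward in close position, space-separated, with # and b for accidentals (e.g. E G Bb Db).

Scale degree 4 in G# minor is C#; here the chord built on it is altered to a major triad. IV is the major subdominant, borrowed from the parallel major.
So the chord is C#-E#-G#, a major triad.

C# E# G#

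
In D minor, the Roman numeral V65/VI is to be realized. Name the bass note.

The applied chord V65/VI is rooted on F: F-A-C-Eb.
The figure 65 means first inversion — the third is in the bass.

A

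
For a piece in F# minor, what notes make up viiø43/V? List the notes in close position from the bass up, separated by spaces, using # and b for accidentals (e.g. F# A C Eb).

The slash marks an applied leading-tone chord: viio of V. In F# minor, V is C#, so the leading tone to it is B#, a half step below.
Building a half-diminished seventh chord on B# gives B#-D#-F#-A#.
The figured bass 43 indicates second inversion, placing the fifth (F#) in the bass: F#-A#-B#-D#.

F# A# B# D#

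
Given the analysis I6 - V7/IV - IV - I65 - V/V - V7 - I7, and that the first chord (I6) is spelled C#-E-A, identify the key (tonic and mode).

A major

The chord A/C# is a major triad rooted on A; its label is I6.
If A is scale degree 1 and the mode makes that degree carry a major triad, the tonic is A and the mode is major.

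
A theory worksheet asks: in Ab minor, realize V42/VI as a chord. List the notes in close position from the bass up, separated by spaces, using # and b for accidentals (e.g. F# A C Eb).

V42/VI is a secondary dominant — the dominant seventh of VI. VI in Ab minor is Fb, so the applied chord's root is Cb, a perfect fifth above.
Building a dominant seventh chord on Cb gives Cb-Eb-Gb-Bbb.
With the 42 figure the chord is in third inversion; from the bass Bbb upward in close position it reads Bbb-Cb-Eb-Gb.

Bbb Cb Eb Gb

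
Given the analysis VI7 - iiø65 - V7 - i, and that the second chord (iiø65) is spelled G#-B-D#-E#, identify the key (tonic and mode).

D# minor

iiø65 is given as G#-B-D#-E# — a half-diminished seventh chord with root E#.
Counting down one scale step from E# places the tonic on D#; a half-diminished seventh chord on degree 2 is diatonic only in minor.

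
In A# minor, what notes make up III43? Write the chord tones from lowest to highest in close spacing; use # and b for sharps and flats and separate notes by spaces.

G# B# C# E#

In A# minor, the mediant is C#, and the diatonic chord built there is a major seventh chord.
Stacking thirds from C# gives C#-E#-G#-B#.
With the 43 figure the chord is in second inversion; from the bass G# upward in close position it reads G#-B#-C#-E#.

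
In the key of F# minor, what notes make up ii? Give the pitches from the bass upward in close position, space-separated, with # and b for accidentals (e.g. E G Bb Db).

ii is the minor supertonic, borrowed from the parallel major (the Dorian ii). In F# minor that root is G#.
So the chord is G#-B-D#, a minor triad.

G# B D#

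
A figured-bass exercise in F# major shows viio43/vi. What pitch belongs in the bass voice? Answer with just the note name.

The applied chord viio43/vi is rooted on C##: C##-E#-G#-B.
The figure 43 means second inversion — the fifth is in the bass.

G#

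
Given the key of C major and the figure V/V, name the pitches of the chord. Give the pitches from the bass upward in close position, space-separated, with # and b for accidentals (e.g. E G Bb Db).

D F# A

The slash means an applied dominant: we want the dominant of V. In C major, V is G major, and its dominant is built on D.
Building a major triad on D gives D-F#-A.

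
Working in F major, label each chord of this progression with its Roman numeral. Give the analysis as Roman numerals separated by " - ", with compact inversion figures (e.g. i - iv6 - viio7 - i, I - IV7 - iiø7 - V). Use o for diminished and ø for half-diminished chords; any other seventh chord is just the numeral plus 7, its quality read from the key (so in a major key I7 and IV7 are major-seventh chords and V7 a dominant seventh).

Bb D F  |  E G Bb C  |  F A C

Bb-D-F: root Bb is the subdominant; major triad there is IV.
E-G-Bb-C: dominant seventh chord on C = scale degree 5 → V65.
F-A-C has root F, degree 1 in F major, so I.

IV - V65 - I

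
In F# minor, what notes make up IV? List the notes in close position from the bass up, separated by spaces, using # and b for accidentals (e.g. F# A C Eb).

Scale degree 4 in F# minor is B; here the chord built on it is altered to a major triad. IV is the major subdominant, borrowed from the parallel major.
So the chord is B-D#-F#, a major triad.

B D# F#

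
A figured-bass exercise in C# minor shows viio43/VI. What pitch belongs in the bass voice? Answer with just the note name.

D

The applied chord viio43/VI is rooted on G#: G#-B-D-F.
The figure 43 means second inversion — the fifth is in the bass.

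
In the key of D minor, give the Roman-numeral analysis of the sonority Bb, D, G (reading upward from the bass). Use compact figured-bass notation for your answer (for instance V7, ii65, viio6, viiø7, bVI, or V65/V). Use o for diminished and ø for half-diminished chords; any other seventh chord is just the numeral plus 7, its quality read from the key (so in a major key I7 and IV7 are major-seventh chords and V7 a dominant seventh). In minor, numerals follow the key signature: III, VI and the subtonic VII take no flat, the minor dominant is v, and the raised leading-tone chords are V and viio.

iv6

Stacked in thirds the chord is G-Bb-D: a minor triad on G.
In D minor, G is the subdominant; the diatonic minor triad there is iv.
With Bb in the bass the chord is in first inversion, so the figured bass is 6.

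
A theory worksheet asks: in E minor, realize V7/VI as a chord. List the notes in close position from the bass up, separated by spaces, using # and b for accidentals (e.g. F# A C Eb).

G B D F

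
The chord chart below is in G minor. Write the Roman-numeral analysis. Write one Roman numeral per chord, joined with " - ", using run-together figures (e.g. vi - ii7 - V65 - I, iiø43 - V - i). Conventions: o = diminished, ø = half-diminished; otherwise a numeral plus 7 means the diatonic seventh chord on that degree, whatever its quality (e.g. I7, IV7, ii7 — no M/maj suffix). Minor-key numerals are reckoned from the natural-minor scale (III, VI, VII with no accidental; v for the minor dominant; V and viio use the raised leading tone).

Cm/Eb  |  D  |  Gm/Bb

iv6 - V - i6

Cm/Eb: root C is the subdominant; minor triad there is iv6.
D has root D, degree 5 in G minor, so V.
Gm/Bb: root G is the tonic; minor triad there is i6.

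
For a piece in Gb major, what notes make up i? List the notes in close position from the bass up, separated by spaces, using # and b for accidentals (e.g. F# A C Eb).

Scale degree 1 in Gb major is Gb; here the chord built on it is altered to a minor triad. i is the minor tonic, borrowed from the parallel minor.
So the chord is Gb-Bbb-Db.

Gb Bbb Db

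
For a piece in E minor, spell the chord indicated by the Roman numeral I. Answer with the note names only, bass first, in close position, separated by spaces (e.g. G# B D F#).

E G# B

Scale degree 1 in E minor is E; here the chord built on it is altered to a major triad. I is the major tonic (Picardy third), borrowed from the parallel major.
So the chord is E-G#-B, a major triad.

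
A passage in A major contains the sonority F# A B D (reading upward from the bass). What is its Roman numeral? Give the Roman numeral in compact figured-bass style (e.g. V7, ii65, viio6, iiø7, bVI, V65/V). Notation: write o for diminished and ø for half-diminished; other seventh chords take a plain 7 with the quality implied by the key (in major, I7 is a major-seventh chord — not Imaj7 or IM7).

ii43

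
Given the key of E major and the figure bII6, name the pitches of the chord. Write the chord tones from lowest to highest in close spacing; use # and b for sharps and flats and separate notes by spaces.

A C F

bII6 is the Neapolitan sixth — a major triad on the lowered second degree, here in its customary first inversion. In E major that root is F.
So the chord is F-A-C, a major triad.
The figured bass 6 indicates first inversion, placing the third (A) in the bass: A-C-F.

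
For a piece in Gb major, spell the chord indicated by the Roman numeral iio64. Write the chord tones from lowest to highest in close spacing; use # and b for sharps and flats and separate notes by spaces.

Ebb Ab Cb

Scale degree 2 in Gb major is Ab; here the chord built on it is altered to a diminished triad. iio64 is the diminished supertonic triad, borrowed from the parallel minor.
So the chord is Ab-Cb-Ebb, a diminished triad.
The figured bass 64 indicates second inversion, placing the fifth (Ebb) in the bass: Ebb-Ab-Cb.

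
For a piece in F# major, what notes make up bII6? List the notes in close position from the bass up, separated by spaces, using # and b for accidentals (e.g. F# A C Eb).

B D G

Scale degree 2 in F# major is G#; lowering it a half step gives G. bII6 is the Neapolitan sixth — a major triad on the lowered second degree, here in its customary first inversion.
So the chord is G-B-D.
The figured bass 6 indicates first inversion, placing the third (B) in the bass: B-D-G.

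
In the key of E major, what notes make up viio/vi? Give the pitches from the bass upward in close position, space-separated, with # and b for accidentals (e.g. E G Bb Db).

B# D# F#

The slash marks an applied leading-tone chord: viio of vi. In E major, vi is C#, so the leading tone to it is B#, a half step below.
Building a diminished triad on B# gives B#-D#-F#.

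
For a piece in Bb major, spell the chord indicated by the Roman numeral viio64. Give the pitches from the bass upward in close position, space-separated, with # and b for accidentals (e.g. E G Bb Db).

Eb A C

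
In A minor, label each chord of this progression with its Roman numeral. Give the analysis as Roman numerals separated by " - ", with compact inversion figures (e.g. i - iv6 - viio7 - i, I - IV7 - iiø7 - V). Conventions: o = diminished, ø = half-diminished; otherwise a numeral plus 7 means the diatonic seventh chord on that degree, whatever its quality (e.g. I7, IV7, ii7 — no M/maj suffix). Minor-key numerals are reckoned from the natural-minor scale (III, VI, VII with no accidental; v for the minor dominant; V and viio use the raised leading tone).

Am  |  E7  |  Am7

i - V7 - i7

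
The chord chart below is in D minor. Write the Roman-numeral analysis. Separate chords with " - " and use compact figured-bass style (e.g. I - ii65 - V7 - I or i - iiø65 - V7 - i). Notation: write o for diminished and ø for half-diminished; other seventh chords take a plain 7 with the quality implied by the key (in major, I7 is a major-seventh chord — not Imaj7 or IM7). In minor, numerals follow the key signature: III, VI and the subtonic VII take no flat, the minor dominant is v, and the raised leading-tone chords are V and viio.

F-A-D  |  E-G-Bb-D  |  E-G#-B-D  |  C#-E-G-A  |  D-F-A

i6 - iiø7 - V7/V - V65 - i

F-A-D: root D is the tonic; minor triad there is i6.
E-G-Bb-D: root E is the supertonic; half-diminished seventh chord there is iiø7.
E-G#-B-D is the secondary dominant of V (dominant seventh chord on E): V7/V.
C#-E-G-A: root A is the dominant; dominant seventh chord there is V65.
D-F-A: minor triad on D = scale degree 1 → i.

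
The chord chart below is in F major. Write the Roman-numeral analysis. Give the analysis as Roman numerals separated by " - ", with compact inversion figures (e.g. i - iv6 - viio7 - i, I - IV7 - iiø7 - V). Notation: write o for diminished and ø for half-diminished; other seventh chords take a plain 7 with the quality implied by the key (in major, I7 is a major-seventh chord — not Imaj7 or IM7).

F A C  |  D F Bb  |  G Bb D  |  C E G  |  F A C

F-A-C: major triad on F = scale degree 1 → I.
D-F-Bb: major triad on Bb = scale degree 4 → IV6.
G-Bb-D: root G is the supertonic; minor triad there is ii.
C-E-G has root C, degree 5 in F major, so V.
F-A-C has root F, degree 1 in F major, so I.

I - IV6 - ii - V - I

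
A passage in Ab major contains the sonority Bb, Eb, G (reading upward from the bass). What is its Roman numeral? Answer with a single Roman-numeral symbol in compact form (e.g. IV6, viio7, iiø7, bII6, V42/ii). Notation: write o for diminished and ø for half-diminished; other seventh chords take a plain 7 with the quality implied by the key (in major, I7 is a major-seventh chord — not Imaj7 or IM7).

V64

Stacked in thirds the chord is Eb-G-Bb: a major triad on Eb.
Eb is scale degree 5 in Ab major, and a major triad on that degree is written V.
With Bb in the bass the chord is in second inversion, so the figured bass is 64.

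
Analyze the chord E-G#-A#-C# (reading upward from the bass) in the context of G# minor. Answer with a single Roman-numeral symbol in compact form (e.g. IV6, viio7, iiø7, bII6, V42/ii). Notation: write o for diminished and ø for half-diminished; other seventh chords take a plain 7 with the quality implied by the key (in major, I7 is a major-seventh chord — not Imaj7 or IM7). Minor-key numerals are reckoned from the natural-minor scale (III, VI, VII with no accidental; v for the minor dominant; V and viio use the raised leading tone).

iiø43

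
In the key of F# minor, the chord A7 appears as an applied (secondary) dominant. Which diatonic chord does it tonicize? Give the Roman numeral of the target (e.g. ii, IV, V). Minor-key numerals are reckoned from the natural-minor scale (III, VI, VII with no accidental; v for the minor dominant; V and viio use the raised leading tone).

VI

The chord is a dominant seventh chord on A.
A dominant resolves down a perfect fifth: A → D. In F# minor, D is scale degree 6, i.e. VI.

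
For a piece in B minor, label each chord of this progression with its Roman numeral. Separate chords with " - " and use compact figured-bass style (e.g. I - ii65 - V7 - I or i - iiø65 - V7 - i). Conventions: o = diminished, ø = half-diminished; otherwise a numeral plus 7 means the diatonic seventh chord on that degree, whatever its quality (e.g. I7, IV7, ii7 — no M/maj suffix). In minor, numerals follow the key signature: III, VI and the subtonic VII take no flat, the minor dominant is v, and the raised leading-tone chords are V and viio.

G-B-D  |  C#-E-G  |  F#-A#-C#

VI - iio - V

G-B-D: major triad on G = scale degree 6 → VI.
C#-E-G: root C# is the supertonic; diminished triad there is iio.
F#-A#-C#: major triad on F# = scale degree 5 → V.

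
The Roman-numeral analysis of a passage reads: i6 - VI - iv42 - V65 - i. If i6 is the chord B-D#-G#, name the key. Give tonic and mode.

G# minor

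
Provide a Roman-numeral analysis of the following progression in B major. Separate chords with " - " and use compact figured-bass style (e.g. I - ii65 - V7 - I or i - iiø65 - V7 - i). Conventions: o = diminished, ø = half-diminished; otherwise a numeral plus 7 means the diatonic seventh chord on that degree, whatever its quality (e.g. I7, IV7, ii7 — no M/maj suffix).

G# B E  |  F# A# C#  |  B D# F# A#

G#-B-E has root E, degree 4 in B major, so IV6.
F#-A#-C# has root F#, degree 5 in B major, so V.
B-D#-F#-A#: root B is the tonic; major seventh chord there is I7.

IV6 - V - I7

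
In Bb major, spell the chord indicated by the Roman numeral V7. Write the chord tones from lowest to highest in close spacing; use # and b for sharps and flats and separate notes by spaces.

The numeral's case and figure indicate a dominant seventh chord. In Bb major its root, the fifth degree, is F.
Stacking thirds from F gives F-A-C-Eb.

F A C Eb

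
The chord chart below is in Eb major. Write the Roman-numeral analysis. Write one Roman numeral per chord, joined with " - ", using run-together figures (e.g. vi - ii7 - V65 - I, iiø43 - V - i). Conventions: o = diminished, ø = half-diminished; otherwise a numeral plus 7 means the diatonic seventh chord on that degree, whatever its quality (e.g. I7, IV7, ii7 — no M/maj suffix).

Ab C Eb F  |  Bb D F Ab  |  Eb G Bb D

Ab-C-Eb-F: root F is the supertonic; minor seventh chord there is ii65.
Bb-D-F-Ab has root Bb, degree 5 in Eb major, so V7.
Eb-G-Bb-D: root Eb is the tonic; major seventh chord there is I7.

ii65 - V7 - I7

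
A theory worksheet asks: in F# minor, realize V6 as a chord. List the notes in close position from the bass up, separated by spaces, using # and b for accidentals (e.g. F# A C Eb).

In F# minor, the dominant is C#. The dominant is major (leading tone raised), so V is a major triad.
That chord is spelled C#-E#-G#.
The figured bass 6 indicates first inversion, placing the third (E#) in the bass: E#-G#-C#.

E# G# C#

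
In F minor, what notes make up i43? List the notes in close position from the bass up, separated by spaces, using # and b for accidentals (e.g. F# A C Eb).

The numeral's case and figure indicate a minor seventh chord. In F minor its root, the first degree, is F.
That chord is spelled F-Ab-C-Eb.
With the 43 figure the chord is in second inversion; from the bass C upward in close position it reads C-Eb-F-Ab.

C Eb F Ab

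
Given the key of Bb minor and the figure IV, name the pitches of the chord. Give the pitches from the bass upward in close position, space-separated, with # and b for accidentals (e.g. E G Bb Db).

Eb G Bb

Scale degree 4 in Bb minor is Eb; here the chord built on it is altered to a major triad. IV is the major subdominant, borrowed from the parallel major.
So the chord is Eb-G-Bb, a major triad.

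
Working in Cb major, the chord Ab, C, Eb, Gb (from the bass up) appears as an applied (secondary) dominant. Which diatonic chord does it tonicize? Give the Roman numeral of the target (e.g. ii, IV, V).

ii

The chord is a dominant seventh chord on Ab.
A dominant resolves down a perfect fifth: Ab → Db. In Cb major, Db is scale degree 2, i.e. ii.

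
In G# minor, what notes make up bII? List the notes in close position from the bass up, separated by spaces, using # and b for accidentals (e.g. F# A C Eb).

bII is the Neapolitan chord — a major triad on the lowered second degree. In G# minor that root is A.
So the chord is A-C#-E, a major triad.

A C# E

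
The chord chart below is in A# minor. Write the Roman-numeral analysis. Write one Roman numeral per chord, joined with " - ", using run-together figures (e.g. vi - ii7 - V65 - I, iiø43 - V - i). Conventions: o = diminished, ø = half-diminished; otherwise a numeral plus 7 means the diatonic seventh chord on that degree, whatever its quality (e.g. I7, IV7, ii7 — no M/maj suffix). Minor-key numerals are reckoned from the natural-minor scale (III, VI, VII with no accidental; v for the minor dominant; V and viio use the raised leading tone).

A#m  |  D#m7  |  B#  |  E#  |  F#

i - iv7 - V/V - V - VI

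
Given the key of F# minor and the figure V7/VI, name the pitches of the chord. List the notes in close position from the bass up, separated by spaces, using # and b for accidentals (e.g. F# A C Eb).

A C# E G

V7/VI is a secondary dominant — the dominant seventh of VI. VI in F# minor is D, so the applied chord's root is A, a perfect fifth above.
Building a dominant seventh chord on A gives A-C#-E-G.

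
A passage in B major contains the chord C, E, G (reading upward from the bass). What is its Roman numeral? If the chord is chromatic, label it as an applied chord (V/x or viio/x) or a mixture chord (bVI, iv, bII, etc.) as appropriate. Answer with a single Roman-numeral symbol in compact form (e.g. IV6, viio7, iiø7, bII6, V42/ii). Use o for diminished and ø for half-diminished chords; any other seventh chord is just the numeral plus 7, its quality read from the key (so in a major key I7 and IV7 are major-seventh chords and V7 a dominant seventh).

The pitches C-E-G form a major triad rooted on C.
C is the lowered second degree of B major (diatonic 2 would be C#). This is the Neapolitan chord — a major triad on the lowered second degree.

bII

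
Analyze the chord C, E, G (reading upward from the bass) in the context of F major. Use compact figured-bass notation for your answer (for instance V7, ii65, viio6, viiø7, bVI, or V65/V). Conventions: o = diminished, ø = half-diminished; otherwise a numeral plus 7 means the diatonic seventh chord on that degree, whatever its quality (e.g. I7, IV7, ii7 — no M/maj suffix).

Stacked in thirds the chord is C-E-G: a major triad on C.
In F major, C is the dominant; the diatonic major triad there is V.

V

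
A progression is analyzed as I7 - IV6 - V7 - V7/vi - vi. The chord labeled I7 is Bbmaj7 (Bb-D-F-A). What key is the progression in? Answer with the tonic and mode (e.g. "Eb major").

Bb major

I7 is given as Bb-D-F-A — a major seventh chord with root Bb.
If Bb is scale degree 1 and the mode makes that degree carry a major seventh chord, the tonic is Bb and the mode is major.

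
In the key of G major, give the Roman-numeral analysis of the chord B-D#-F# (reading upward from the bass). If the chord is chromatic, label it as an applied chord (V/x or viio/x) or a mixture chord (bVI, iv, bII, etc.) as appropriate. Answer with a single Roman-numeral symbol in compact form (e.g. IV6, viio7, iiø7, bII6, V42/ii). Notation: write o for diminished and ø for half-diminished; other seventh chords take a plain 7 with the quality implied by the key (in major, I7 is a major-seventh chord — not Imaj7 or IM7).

V/vi

Stacked in thirds the chord is B-D#-F#: a major triad on B.
B is not a diatonic chord root with this quality in G major, but it lies a perfect fifth above E (vi), so the chord functions as an applied dominant of vi.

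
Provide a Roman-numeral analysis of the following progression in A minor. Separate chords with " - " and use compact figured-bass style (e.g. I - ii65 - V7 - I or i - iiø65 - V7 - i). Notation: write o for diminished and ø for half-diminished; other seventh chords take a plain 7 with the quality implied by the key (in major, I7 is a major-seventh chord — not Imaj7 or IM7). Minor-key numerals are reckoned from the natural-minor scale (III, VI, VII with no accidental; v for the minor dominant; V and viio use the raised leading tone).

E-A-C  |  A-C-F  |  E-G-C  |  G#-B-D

E-A-C: root A is the tonic; minor triad there is i64.
A-C-F: major triad on F = scale degree 6 → VI6.
E-G-C: major triad on C = scale degree 3 → III6.
G#-B-D: diminished triad on G# = scale degree 7 → viio.

i64 - VI6 - III6 - viio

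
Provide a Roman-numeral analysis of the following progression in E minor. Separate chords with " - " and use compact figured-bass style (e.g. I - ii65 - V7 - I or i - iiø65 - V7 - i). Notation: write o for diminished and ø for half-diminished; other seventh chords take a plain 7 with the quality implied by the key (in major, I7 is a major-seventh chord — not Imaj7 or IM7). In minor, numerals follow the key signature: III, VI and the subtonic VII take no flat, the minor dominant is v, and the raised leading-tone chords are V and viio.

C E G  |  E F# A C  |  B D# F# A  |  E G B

C-E-G: root C is the submediant; major triad there is VI.
E-F#-A-C: half-diminished seventh chord on F# = scale degree 2 → iiø42.
B-D#-F#-A: root B is the dominant; dominant seventh chord there is V7.
E-G-B: minor triad on E = scale degree 1 → i.

VI - iiø42 - V7 - i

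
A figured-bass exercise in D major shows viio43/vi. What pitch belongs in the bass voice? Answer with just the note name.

E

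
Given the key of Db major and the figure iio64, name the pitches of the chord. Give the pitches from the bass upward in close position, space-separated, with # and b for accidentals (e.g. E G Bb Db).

Bbb Eb Gb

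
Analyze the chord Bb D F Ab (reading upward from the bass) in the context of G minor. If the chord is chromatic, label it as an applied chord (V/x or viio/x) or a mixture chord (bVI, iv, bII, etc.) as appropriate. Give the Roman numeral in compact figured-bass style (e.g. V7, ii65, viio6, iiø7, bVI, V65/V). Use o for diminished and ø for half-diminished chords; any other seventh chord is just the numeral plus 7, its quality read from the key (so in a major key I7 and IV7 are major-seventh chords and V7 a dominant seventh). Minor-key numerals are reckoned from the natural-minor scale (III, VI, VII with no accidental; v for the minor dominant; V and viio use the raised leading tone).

Stacked in thirds the chord is Bb-D-F-Ab: a dominant seventh chord on Bb.
Bb is not a diatonic chord root with this quality in G minor, but it lies a perfect fifth above Eb (VI), so the chord functions as an applied dominant of VI.

V7/VI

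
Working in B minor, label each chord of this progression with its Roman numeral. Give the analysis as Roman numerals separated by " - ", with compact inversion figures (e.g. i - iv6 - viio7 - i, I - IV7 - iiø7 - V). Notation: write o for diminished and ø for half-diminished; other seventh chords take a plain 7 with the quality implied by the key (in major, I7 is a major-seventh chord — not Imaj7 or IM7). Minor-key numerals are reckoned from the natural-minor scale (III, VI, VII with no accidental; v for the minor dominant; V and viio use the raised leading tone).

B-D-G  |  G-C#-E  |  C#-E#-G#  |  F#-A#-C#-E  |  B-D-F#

VI6 - iio64 - V/V - V7 - i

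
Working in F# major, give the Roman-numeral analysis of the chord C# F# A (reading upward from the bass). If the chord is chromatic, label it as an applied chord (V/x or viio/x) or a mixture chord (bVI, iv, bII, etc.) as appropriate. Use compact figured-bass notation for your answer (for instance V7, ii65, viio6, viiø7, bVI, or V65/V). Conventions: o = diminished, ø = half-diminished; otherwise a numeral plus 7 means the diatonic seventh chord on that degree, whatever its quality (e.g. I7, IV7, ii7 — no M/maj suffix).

i64

Stacked in thirds the chord is F#-A-C#: a minor triad on F#.
F# is the first degree of F# major. This is the minor tonic, borrowed from the parallel minor.
With C# in the bass the chord is in second inversion, so the figured bass is 64.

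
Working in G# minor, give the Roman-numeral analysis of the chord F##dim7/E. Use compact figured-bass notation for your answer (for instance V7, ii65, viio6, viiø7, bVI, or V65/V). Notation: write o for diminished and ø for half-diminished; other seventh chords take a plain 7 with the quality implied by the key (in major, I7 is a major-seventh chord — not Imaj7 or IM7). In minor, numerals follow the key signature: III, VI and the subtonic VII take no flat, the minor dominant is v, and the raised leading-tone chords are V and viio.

viio42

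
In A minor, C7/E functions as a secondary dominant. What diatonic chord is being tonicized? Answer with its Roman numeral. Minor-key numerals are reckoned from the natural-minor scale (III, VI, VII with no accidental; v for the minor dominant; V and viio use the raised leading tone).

VI

The chord is a dominant seventh chord on C.
A dominant resolves down a perfect fifth: C → F. In A minor, F is scale degree 6, i.e. VI.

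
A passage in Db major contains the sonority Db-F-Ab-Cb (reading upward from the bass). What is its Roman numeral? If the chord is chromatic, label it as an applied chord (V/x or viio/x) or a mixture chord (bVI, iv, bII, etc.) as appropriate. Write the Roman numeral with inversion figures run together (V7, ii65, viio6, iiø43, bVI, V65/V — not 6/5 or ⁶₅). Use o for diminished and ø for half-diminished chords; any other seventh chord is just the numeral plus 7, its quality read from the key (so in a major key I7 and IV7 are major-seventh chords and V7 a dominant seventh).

The pitches Db-F-Ab-Cb form a dominant seventh chord rooted on Db.
Db is not a diatonic chord root with this quality in Db major, but it lies a perfect fifth above Gb (IV), so the chord functions as an applied dominant of IV.

V7/IV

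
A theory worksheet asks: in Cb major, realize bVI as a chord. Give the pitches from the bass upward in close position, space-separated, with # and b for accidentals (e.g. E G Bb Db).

Scale degree 6 in Cb major is Ab; lowering it a half step gives Abb. bVI is a major triad on the lowered sixth degree, borrowed from the parallel minor.
So the chord is Abb-Cb-Ebb, a major triad.

Abb Cb Ebb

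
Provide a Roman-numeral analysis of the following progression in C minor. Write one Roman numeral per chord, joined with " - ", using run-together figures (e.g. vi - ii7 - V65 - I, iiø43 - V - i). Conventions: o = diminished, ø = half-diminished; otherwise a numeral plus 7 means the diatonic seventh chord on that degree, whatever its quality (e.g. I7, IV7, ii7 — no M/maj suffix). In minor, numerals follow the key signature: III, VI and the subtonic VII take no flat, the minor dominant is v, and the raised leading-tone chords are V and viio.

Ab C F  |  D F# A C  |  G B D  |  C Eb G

Ab-C-F: root F is the subdominant; minor triad there is iv6.
D-F#-A-C: a dominant seventh chord on D, the applied dominant of V → V7/V.
G-B-D: root G is the dominant; major triad there is V.
C-Eb-G: root C is the tonic; minor triad there is i.

iv6 - V7/V - V - i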